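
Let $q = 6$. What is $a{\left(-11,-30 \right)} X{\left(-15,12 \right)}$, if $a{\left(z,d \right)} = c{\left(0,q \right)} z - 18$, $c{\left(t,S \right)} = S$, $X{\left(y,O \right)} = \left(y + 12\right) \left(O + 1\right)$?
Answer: $3276$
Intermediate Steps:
$X{\left(y,O \right)} = \left(1 + O\right) \left(12 + y\right)$ ($X{\left(y,O \right)} = \left(12 + y\right) \left(1 + O\right) = \left(1 + O\right) \left(12 + y\right)$)
$a{\left(z,d \right)} = -18 + 6 z$ ($a{\left(z,d \right)} = 6 z - 18 = -18 + 6 z$)
$a{\left(-11,-30 \right)} X{\left(-15,12 \right)} = \left(-18 + 6 \left(-11\right)\right) \left(12 - 15 + 12 \cdot 12 + 12 \left(-15\right)\right) = \left(-18 - 66\right) \left(12 - 15 + 144 - 180\right) = \left(-84\right) \left(-39\right) = 3276$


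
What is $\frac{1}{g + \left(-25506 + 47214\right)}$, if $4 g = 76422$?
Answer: $\frac{2}{81627} \approx 2.4502 \cdot 10^{-5}$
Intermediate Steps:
$g = \frac{38211}{2}$ ($g = \frac{1}{4} \cdot 76422 = \frac{38211}{2} \approx 19106.0$)
$\frac{1}{g + \left(-25506 + 47214\right)} = \frac{1}{\frac{38211}{2} + \left(-25506 + 47214\right)} = \frac{1}{\frac{38211}{2} + 21708} = \frac{1}{\frac{81627}{2}} = \frac{2}{81627}$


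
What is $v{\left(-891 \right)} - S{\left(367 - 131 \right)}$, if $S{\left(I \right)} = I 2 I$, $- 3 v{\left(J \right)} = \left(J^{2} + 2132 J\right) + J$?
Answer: $257482$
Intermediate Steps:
$v{\left(J \right)} = - 711 J - \frac{J^{2}}{3}$ ($v{\left(J \right)} = - \frac{\left(J^{2} + 2132 J\right) + J}{3} = - \frac{J^{2} + 2133 J}{3} = - 711 J - \frac{J^{2}}{3}$)
$S{\left(I \right)} = 2 I^{2}$ ($S{\left(I \right)} = 2 I I = 2 I^{2}$)
$v{\left(-891 \right)} - S{\left(367 - 131 \right)} = \left(- \frac{1}{3}\right) \left(-891\right) \left(2133 - 891\right) - 2 \left(367 - 131\right)^{2} = \left(- \frac{1}{3}\right) \left(-891\right) 1242 - 2 \left(367 - 131\right)^{2} = 368874 - 2 \cdot 236^{2} = 368874 - 2 \cdot 55696 = 368874 - 111392 = 257482$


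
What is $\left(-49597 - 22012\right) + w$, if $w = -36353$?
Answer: $-107962$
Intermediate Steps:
$\left(-49597 - 22012\right) + w = \left(-49597 - 22012\right) - 36353 = -71609 - 36353 = -107962$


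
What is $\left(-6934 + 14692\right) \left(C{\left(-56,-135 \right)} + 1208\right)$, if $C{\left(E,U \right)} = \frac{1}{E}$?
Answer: $\frac{262402713}{28} \approx 9.3715 \cdot 10^{6}$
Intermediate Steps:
$\left(-6934 + 14692\right) \left(C{\left(-56,-135 \right)} + 1208\right) = \left(-6934 + 14692\right) \left(\frac{1}{-56} + 1208\right) = 7758 \left(- \frac{1}{56} + 1208\right) = 7758 \cdot \frac{67647}{56} = \frac{262402713}{28}$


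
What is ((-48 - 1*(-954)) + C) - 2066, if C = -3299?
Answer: -4459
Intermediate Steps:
((-48 - 1*(-954)) + C) - 2066 = ((-48 - 1*(-954)) - 3299) - 2066 = ((-48 + 954) - 3299) - 2066 = (906 - 3299) - 2066 = -2393 - 2066 = -4459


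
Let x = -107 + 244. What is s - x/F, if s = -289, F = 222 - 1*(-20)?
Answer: -70075/242 ≈ -289.57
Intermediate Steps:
F = 242 (F = 222 + 20 = 242)
x = 137
s - x/F = -289 - 137/242 = -70075/242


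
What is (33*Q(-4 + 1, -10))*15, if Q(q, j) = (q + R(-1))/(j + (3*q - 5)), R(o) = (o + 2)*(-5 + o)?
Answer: 1485/8 ≈ 185.63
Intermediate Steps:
R(o) = (-5 + o)*(2 + o) (R(o) = (2 + o)*(-5 + o) = (-5 + o)*(2 + o))
Q(q, j) = (-6 + q)/(-5 + j + 3*q) (Q(q, j) = (q + (-10 + (-1)**2 - 3*(-1)))/(j + (3*q - 5)) = (q + (-10 + 1 + 3))/(j + (-5 + 3*q)) = (q - 6)/(-5 + j + 3*q) = (-6 + q)/(-5 + j + 3*q))
(33*Q(-4 + 1, -10))*15 = (33*((-6 + (-4 + 1))/(-5 - 10 + 3*(-4 + 1))))*15 = (33*((-6 - 3)/(-5 - 10 + 3*(-3))))*15 = (33*(-9/(-5 - 10 - 9)))*15 = (33*(-9/(-24)))*15 = (33*(-1/24*(-9)))*15 = (33*(3/8))*15 = (99/8)*15 = 1485/8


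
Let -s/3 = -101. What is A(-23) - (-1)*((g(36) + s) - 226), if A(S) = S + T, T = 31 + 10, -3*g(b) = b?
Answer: 83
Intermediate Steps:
s = 303 (s = -3*(-101) = 303)
g(b) = -b/3
T = 41
A(S) = 41 + S (A(S) = S + 41 = 41 + S)
A(-23) - (-1)*((g(36) + s) - 226) = (41 - 23) - (-1)*((-⅓*36 + 303) - 226) = 18 - (-1)*((-12 + 303) - 226) = 18 - (-1)*(291 - 226) = 18 - (-1)*65 = 18 - 1*(-65) = 18 + 65 = 83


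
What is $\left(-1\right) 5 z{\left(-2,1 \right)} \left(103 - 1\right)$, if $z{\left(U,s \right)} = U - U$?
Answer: $0$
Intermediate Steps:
$z{\left(U,s \right)} = 0$
$\left(-1\right) 5 z{\left(-2,1 \right)} \left(103 - 1\right) = \left(-1\right) 5 \cdot 0 \left(103 - 1\right) = \left(-5\right) 0 \cdot 102 = 0 \cdot 102 = 0$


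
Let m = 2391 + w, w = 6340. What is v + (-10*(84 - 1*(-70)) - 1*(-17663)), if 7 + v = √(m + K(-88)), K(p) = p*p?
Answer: 16116 + 5*√659 ≈ 16244.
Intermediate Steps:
K(p) = p²
m = 8731 (m = 2391 + 6340 = 8731)
v = -7 + 5*√659 (v = -7 + √(8731 + (-88)²) = -7 + √(8731 + 7744) = -7 + √16475 = -7 + 5*√659 ≈ 121.35)
v + (-10*(84 - 1*(-70)) - 1*(-17663)) = (-7 + 5*√659) + (-10*(84 - 1*(-70)) - 1*(-17663)) = (-7 + 5*√659) + (-10*(84 + 70) + 17663) = (-7 + 5*√659) + (-10*154 + 17663) = (-7 + 5*√659) + (-1540 + 17663) = (-7 + 5*√659) + 16123 = 16116 + 5*√659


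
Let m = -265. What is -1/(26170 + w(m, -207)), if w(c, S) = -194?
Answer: -1/25976 ≈ -3.8497e-5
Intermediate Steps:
-1/(26170 + w(m, -207)) = -1/(26170 - 194) = -1/25976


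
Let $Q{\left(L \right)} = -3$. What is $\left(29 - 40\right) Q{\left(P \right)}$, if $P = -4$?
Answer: $33$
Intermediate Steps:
$\left(29 - 40\right) Q{\left(P \right)} = \left(29 - 40\right) \left(-3\right) = \left(-11\right) \left(-3\right) = 33$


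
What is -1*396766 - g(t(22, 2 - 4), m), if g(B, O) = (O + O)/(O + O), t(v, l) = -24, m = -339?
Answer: -396767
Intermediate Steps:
g(B, O) = 1 (g(B, O) = (2*O)/((2*O)) = (2*O)*(1/(2*O)) = 1)
-1*396766 - g(t(22, 2 - 4), m) = -1*396766 - 1*1 = -396766 - 1 = -396767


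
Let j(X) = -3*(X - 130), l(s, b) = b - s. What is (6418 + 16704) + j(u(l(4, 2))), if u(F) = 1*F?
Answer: 23518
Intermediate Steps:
u(F) = F
j(X) = 390 - 3*X (j(X) = -3*(-130 + X) = 390 - 3*X)
(6418 + 16704) + j(u(l(4, 2))) = (6418 + 16704) + (390 - 3*(2 - 1*4)) = 23122 + (390 - 3*(2 - 4)) = 23122 + (390 - 3*(-2)) = 23122 + (390 + 6) = 23122 + 396 = 23518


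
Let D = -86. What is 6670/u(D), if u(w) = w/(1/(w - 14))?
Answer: 667/860 ≈ 0.77558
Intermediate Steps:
u(w) = w*(-14 + w) (u(w) = w/(1/(-14 + w)) = w*(-14 + w))
6670/u(D) = 6670/((-86*(-14 - 86))) = 6670/((-86*(-100))) = 6670/8600 = 6670*(1/8600) = 667/860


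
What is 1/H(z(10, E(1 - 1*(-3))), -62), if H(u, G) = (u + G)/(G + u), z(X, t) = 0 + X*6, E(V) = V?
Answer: 1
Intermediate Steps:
z(X, t) = 6*X (z(X, t) = 0 + 6*X = 6*X)
H(u, G) = 1 (H(u, G) = (G + u)/(G + u) = 1)
1/H(z(10, E(1 - 1*(-3))), -62) = 1/1 = 1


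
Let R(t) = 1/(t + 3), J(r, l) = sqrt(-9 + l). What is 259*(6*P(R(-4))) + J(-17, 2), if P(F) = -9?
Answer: -13986 + I*sqrt(7) ≈ -13986.0 + 2.6458*I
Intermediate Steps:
R(t) = 1/(3 + t)
259*(6*P(R(-4))) + J(-17, 2) = 259*(6*(-9)) + sqrt(-9 + 2) = 259*(-54) + sqrt(-7) = -13986 + I*sqrt(7)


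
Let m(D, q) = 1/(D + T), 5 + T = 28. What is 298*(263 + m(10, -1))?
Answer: 2586640/33 ≈ 78383.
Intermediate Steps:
T = 23 (T = -5 + 28 = 23)
m(D, q) = 1/(23 + D) (m(D, q) = 1/(D + 23) = 1/(23 + D))
298*(263 + m(10, -1)) = 298*(263 + 1/(23 + 10)) = 298*(263 + 1/33) = 298*(8680/33) = 2586640/33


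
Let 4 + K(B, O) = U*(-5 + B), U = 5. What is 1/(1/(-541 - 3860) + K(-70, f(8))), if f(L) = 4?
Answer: -4401/1667980 ≈ -0.0026385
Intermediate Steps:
K(B, O) = -29 + 5*B (K(B, O) = -4 + 5*(-5 + B) = -4 + (-25 + 5*B) = -29 + 5*B)
1/(1/(-541 - 3860) + K(-70, f(8))) = 1/(1/(-541 - 3860) + (-29 + 5*(-70))) = 1/(1/(-4401) + (-29 - 350)) = 1/(-1/4401 - 379) = 1/(-1667980/4401) = -4401/1667980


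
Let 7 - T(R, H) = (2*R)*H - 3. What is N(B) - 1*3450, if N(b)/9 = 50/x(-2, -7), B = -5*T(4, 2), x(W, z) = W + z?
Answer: -3500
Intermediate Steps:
T(R, H) = 10 - 2*H*R (T(R, H) = 7 - ((2*R)*H - 3) = 7 - (2*H*R - 3) = 7 - (-3 + 2*H*R) = 7 + (3 - 2*H*R) = 10 - 2*H*R)
B = 30 (B = -5*(10 - 2*2*4) = -5*(10 - 16) = -5*(-6) = 30)
N(b) = -50 (N(b) = 9*(50/(-2 - 7)) = 9*(50/(-9)) = 9*(50*(-⅑)) = 9*(-50/9) = -50)
N(B) - 1*3450 = -50 - 1*3450 = -50 - 3450 = -3500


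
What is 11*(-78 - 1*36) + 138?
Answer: -1116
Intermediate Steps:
11*(-78 - 1*36) + 138 = 11*(-78 - 36) + 138 = 11*(-114) + 138 = -1254 + 138 = -1116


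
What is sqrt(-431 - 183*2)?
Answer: I*sqrt(797) ≈ 28.231*I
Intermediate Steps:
sqrt(-431 - 183*2) = sqrt(-431 - 366) = sqrt(-797) = I*sqrt(797)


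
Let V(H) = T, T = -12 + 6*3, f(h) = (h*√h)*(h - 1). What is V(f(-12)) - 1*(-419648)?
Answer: 419654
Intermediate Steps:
f(h) = h^(3/2)*(-1 + h)
T = 6 (T = -12 + 18 = 6)
V(H) = 6
V(f(-12)) - 1*(-419648) = 6 - 1*(-419648) = 6 + 419648 = 419654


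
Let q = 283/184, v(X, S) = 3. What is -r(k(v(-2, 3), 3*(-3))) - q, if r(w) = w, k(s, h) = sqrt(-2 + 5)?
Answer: -283/184 - sqrt(3) ≈ -3.2701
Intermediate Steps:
k(s, h) = sqrt(3)
q = 283/184 (q = 283*(1/184) = 283/184 ≈ 1.5380)
-r(k(v(-2, 3), 3*(-3))) - q = -sqrt(3) - 1*283/184 = -sqrt(3) - 283/184 = -283/184 - sqrt(3)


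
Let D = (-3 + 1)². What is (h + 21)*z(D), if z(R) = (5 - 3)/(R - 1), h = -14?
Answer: 14/3 ≈ 4.6667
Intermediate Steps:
D = 4 (D = (-2)² = 4)
z(R) = 2/(-1 + R)
(h + 21)*z(D) = (-14 + 21)*(2/(-1 + 4)) = 7*(2/3) = 7*(2*(⅓)) = 7*(⅔) = 14/3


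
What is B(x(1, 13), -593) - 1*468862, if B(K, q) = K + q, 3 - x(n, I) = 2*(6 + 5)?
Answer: -469474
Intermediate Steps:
x(n, I) = -19 (x(n, I) = 3 - 2*(6 + 5) = 3 - 2*11 = 3 - 1*22 = 3 - 22 = -19)
B(x(1, 13), -593) - 1*468862 = (-19 - 593) - 1*468862 = -612 - 468862 = -469474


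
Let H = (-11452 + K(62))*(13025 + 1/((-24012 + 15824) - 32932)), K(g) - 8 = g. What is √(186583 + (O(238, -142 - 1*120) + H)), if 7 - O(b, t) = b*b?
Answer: I*√3913287102125465/5140 ≈ 12170.0*I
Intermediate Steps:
O(b, t) = 7 - b² (O(b, t) = 7 - b*b = 7 - b²)
K(g) = 8 + g
H = -3048031302309/20560 (H = (-11452 + (8 + 62))*(13025 + 1/((-24012 + 15824) - 32932)) = (-11452 + 70)*(13025 + 1/(-8188 - 32932)) = -11382*(13025 + 1/(-41120)) = -11382*(13025 - 1/41120) = -11382*535587999/41120 = -3048031302309/20560 ≈ -1.4825e+8)
√(186583 + (O(238, -142 - 1*120) + H)) = √(186583 + ((7 - 1*238²) - 3048031302309/20560)) = √(186583 + ((7 - 1*56644) - 3048031302309/20560)) = √(186583 + ((7 - 56644) - 3048031302309/20560)) = √(186583 + (-56637 - 3048031302309/20560)) = √(186583 - 3049195759029/20560) = √(-3045359612549/20560) = I*√3913287102125465/5140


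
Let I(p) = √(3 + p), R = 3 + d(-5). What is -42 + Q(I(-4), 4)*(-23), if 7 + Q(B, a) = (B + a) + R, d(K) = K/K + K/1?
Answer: 50 - 23*I ≈ 50.0 - 23.0*I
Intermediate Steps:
d(K) = 1 + K (d(K) = 1 + K*1 = 1 + K)
R = -1 (R = 3 + (1 - 5) = 3 - 4 = -1)
Q(B, a) = -8 + B + a (Q(B, a) = -7 + ((B + a) - 1) = -7 + (-1 + B + a) = -8 + B + a)
-42 + Q(I(-4), 4)*(-23) = -42 + (-8 + √(3 - 4) + 4)*(-23) = -42 + (-8 + √(-1) + 4)*(-23) = -42 + (-8 + I + 4)*(-23) = -42 + (-4 + I)*(-23) = -42 + (92 - 23*I) = 50 - 23*I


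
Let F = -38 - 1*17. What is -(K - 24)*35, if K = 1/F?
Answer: 9247/11 ≈ 840.64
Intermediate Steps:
F = -55 (F = -38 - 17 = -55)
K = -1/55 (K = 1/(-55) = -1/55 ≈ -0.018182)
-(K - 24)*35 = -(-1/55 - 24)*35 = -(-1321)*35/55 = -1*(-9247/11) = 9247/11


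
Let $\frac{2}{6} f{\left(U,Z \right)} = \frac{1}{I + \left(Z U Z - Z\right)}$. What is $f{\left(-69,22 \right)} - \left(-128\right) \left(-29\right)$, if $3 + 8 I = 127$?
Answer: $- \frac{247980166}{66805} \approx -3712.0$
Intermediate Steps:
$I = \frac{31}{2}$ ($I = - \frac{3}{8} + \frac{1}{8} \cdot 127 = - \frac{3}{8} + \frac{127}{8} = \frac{31}{2} \approx 15.5$)
$f{\left(U,Z \right)} = \frac{3}{\frac{31}{2} - Z + U Z^{2}}$ ($f{\left(U,Z \right)} = \frac{3}{\frac{31}{2} + \left(Z U Z - Z\right)} = \frac{3}{\frac{31}{2} + \left(U Z Z - Z\right)} = \frac{3}{\frac{31}{2} + \left(U Z^{2} - Z\right)} = \frac{3}{\frac{31}{2} + \left(- Z + U Z^{2}\right)} = \frac{3}{\frac{31}{2} - Z + U Z^{2}}$)
$f{\left(-69,22 \right)} - \left(-128\right) \left(-29\right) = \frac{6}{31 - 44 + 2 \left(-69\right) 22^{2}} - \left(-128\right) \left(-29\right) = \frac{6}{31 - 44 + 2 \left(-69\right) 484} - 3712 = \frac{6}{31 - 44 - 66792} - 3712 = \frac{6}{-66805} - 3712 = 6 \left(- \frac{1}{66805}\right) - 3712 = - \frac{6}{66805} - 3712 = - \frac{247980166}{66805}$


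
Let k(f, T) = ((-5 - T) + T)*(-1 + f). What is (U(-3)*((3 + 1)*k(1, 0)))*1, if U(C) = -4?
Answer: 0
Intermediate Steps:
k(f, T) = 5 - 5*f (k(f, T) = -5*(-1 + f) = 5 - 5*f)
(U(-3)*((3 + 1)*k(1, 0)))*1 = -4*(3 + 1)*(5 - 5*1)*1 = -16*(5 - 5)*1 = -16*0*1 = -4*0*1 = 0*1 = 0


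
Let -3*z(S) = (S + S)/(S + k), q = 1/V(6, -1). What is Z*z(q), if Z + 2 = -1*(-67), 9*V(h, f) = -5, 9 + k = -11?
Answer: -390/109 ≈ -3.5780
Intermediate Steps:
k = -20 (k = -9 - 11 = -20)
V(h, f) = -5/9 (V(h, f) = (⅑)*(-5) = -5/9)
q = -9/5 (q = 1/(-5/9) = -9/5 ≈ -1.8000)
z(S) = -2*S/(3*(-20 + S)) (z(S) = -(S + S)/(3*(S - 20)) = -2*S/(3*(-20 + S)))
Z = 65 (Z = -2 - 1*(-67) = -2 + 67 = 65)
Z*z(q) = 65*(-2*(-9/5)/(-60 + 3*(-9/5))) = 65*(-2*(-9/5)/(-60 - 27/5)) = 65*(-2*(-9/5)/(-327/5)) = 65*(-2*(-9/5)*(-5/327)) = 65*(-6/109) = -390/109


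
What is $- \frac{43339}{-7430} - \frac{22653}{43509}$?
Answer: $\frac{572441587}{107757290} \approx 5.3123$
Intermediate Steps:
$- \frac{43339}{-7430} - \frac{22653}{43509} = \left(-43339\right) \left(- \frac{1}{7430}\right) - \frac{7551}{14503} = \frac{43339}{7430} - \frac{7551}{14503} = \frac{572441587}{107757290}$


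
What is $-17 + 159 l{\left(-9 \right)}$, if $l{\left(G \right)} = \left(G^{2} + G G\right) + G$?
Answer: $24310$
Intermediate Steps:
$l{\left(G \right)} = G + 2 G^{2}$ ($l{\left(G \right)} = \left(G^{2} + G^{2}\right) + G = 2 G^{2} + G = G + 2 G^{2}$)
$-17 + 159 l{\left(-9 \right)} = -17 + 159 \left(- 9 \left(1 + 2 \left(-9\right)\right)\right) = -17 + 159 \left(- 9 \left(1 - 18\right)\right) = -17 + 159 \left(\left(-9\right) \left(-17\right)\right) = -17 + 159 \cdot 153 = -17 + 24327 = 24310$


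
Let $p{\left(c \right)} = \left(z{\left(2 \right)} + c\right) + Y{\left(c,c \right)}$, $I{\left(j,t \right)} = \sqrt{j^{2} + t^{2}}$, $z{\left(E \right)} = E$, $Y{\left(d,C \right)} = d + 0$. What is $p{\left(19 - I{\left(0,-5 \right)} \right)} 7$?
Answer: $210$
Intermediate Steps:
$Y{\left(d,C \right)} = d$
$p{\left(c \right)} = 2 + 2 c$ ($p{\left(c \right)} = \left(2 + c\right) + c = 2 + 2 c$)
$p{\left(19 - I{\left(0,-5 \right)} \right)} 7 = \left(2 + 2 \left(19 - \sqrt{0^{2} + \left(-5\right)^{2}}\right)\right) 7 = \left(2 + 2 \left(19 - \sqrt{0 + 25}\right)\right) 7 = \left(2 + 2 \left(19 - \sqrt{25}\right)\right) 7 = \left(2 + 2 \left(19 - 5\right)\right) 7 = \left(2 + 2 \cdot 14\right) 7 = \left(2 + 28\right) 7 = 30 \cdot 7 = 210$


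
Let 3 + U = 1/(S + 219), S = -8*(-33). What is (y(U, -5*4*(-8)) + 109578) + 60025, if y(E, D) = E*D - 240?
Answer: 81570649/483 ≈ 1.6888e+5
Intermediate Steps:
S = 264
U = -1448/483 (U = -3 + 1/(264 + 219) = -3 + 1/483 = -1448/483 ≈ -2.9979)
y(E, D) = -240 + D*E (y(E, D) = D*E - 240 = -240 + D*E)
(y(U, -5*4*(-8)) + 109578) + 60025 = ((-240 + (-5*4*(-8))*(-1448/483)) + 109578) + 60025 = ((-240 - 20*(-8)*(-1448/483)) + 109578) + 60025 = ((-240 + 160*(-1448/483)) + 109578) + 60025 = ((-240 - 231680/483) + 109578) + 60025 = (-347600/483 + 109578) + 60025 = 52578574/483 + 60025 = 81570649/483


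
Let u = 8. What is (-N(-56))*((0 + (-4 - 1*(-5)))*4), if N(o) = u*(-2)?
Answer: 64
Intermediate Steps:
N(o) = -16 (N(o) = 8*(-2) = -16)
(-N(-56))*((0 + (-4 - 1*(-5)))*4) = (-1*(-16))*((0 + (-4 - 1*(-5)))*4) = 16*((0 + (-4 + 5))*4) = 16*((0 + 1)*4) = 16*(1*4) = 16*4 = 64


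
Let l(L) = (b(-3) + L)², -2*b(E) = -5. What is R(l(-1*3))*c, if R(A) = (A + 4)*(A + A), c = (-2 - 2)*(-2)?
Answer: 17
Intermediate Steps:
b(E) = 5/2 (b(E) = -½*(-5) = 5/2)
l(L) = (5/2 + L)²
c = 8 (c = -4*(-2) = 8)
R(A) = 2*A*(4 + A) (R(A) = (4 + A)*(2*A) = 2*A*(4 + A))
R(l(-1*3))*c = (2*((5 + 2*(-1*3))²/4)*(4 + (5 + 2*(-1*3))²/4))*8 = (2*((5 + 2*(-3))²/4)*(4 + (5 + 2*(-3))²/4))*8 = (2*((5 - 6)²/4)*(4 + (5 - 6)²/4))*8 = (2*((¼)*(-1)²)*(4 + (¼)*(-1)²))*8 = (2*((¼)*1)*(4 + (¼)*1))*8 = (2*(¼)*(4 + ¼))*8 = (2*(¼)*(17/4))*8 = (17/8)*8 = 17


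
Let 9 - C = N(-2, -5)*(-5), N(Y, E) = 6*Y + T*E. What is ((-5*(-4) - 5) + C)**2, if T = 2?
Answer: 7396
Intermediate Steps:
N(Y, E) = 2*E + 6*Y (N(Y, E) = 6*Y + 2*E = 2*E + 6*Y)
C = -101 (C = 9 - (2*(-5) + 6*(-2))*(-5) = 9 - (-10 - 12)*(-5) = 9 - (-22)*(-5) = 9 - 1*110 = 9 - 110 = -101)
((-5*(-4) - 5) + C)**2 = ((-5*(-4) - 5) - 101)**2 = ((20 - 5) - 101)**2 = (15 - 101)**2 = (-86)**2 = 7396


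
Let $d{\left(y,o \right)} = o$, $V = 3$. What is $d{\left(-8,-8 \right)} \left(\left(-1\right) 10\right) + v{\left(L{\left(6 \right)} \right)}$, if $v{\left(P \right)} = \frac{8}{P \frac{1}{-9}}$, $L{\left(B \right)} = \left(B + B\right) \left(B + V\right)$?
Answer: $\frac{238}{3} \approx 79.333$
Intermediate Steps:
$L{\left(B \right)} = 2 B \left(3 + B\right)$ ($L{\left(B \right)} = \left(B + B\right) \left(B + 3\right) = 2 B \left(3 + B\right)$)
$v{\left(P \right)} = - \frac{72}{P}$ ($v{\left(P \right)} = \frac{8}{P \left(- \frac{1}{9}\right)} = \frac{8}{\left(- \frac{1}{9}\right) P} = 8 \left(- \frac{9}{P}\right) = - \frac{72}{P}$)
$d{\left(-8,-8 \right)} \left(\left(-1\right) 10\right) + v{\left(L{\left(6 \right)} \right)} = - 8 \left(\left(-1\right) 10\right) - \frac{72}{2 \cdot 6 \left(3 + 6\right)} = \left(-8\right) \left(-10\right) - \frac{72}{2 \cdot 6 \cdot 9} = 80 - \frac{72}{108} = 80 - \frac{2}{3} = \frac{238}{3}$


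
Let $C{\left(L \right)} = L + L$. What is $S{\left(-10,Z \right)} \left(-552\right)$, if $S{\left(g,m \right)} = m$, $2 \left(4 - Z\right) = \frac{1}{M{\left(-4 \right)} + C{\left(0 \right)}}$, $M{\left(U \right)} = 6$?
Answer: $-2162$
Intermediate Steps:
$C{\left(L \right)} = 2 L$
$Z = \frac{47}{12}$ ($Z = 4 - \frac{1}{2 \left(6 + 2 \cdot 0\right)} = 4 - \frac{1}{2 \left(6 + 0\right)} = 4 - \frac{1}{2 \cdot 6} = 4 - \frac{1}{12} = \frac{47}{12} \approx 3.9167$)
$S{\left(-10,Z \right)} \left(-552\right) = \frac{47}{12} \left(-552\right) = -2162$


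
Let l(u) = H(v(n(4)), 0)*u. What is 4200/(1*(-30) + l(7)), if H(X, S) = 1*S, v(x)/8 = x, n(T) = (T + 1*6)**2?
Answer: -140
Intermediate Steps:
n(T) = (6 + T)**2 (n(T) = (T + 6)**2 = (6 + T)**2)
v(x) = 8*x
H(X, S) = S
l(u) = 0 (l(u) = 0*u = 0)
4200/(1*(-30) + l(7)) = 4200/(1*(-30) + 0) = 4200/(-30 + 0) = 4200/(-30) = 4200*(-1/30) = -140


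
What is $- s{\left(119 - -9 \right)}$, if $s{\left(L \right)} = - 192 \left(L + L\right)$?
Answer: $49152$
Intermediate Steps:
$s{\left(L \right)} = - 384 L$ ($s{\left(L \right)} = - 192 \cdot 2 L = - 384 L$)
$- s{\left(119 - -9 \right)} = - \left(-384\right) \left(119 - -9\right) = - \left(-384\right) \left(119 + 9\right) = - \left(-384\right) 128 = \left(-1\right) \left(-49152\right) = 49152$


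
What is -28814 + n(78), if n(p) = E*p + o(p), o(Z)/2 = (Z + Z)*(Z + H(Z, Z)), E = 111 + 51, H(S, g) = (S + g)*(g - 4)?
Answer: 3609886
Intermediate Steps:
H(S, g) = (-4 + g)*(S + g) (H(S, g) = (S + g)*(-4 + g) = (-4 + g)*(S + g))
E = 162
o(Z) = 4*Z*(-7*Z + 2*Z**2) (o(Z) = 2*((Z + Z)*(Z + (Z**2 - 4*Z - 4*Z + Z*Z))) = 2*((2*Z)*(Z + (Z**2 - 4*Z - 4*Z + Z**2))) = 2*((2*Z)*(Z + (-8*Z + 2*Z**2))) = 2*((2*Z)*(-7*Z + 2*Z**2)) = 2*(2*Z*(-7*Z + 2*Z**2)) = 4*Z*(-7*Z + 2*Z**2))
n(p) = 162*p + p**2*(-28 + 8*p)
-28814 + n(78) = -28814 + 2*78*(81 + 2*78*(-7 + 2*78)) = -28814 + 2*78*(81 + 2*78*(-7 + 156)) = -28814 + 2*78*(81 + 2*78*149) = -28814 + 2*78*(81 + 23244) = -28814 + 2*78*23325 = -28814 + 3638700 = 3609886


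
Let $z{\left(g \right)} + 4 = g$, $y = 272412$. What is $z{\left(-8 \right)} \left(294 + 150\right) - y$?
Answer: $-277740$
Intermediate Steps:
$z{\left(g \right)} = -4 + g$
$z{\left(-8 \right)} \left(294 + 150\right) - y = \left(-4 - 8\right) \left(294 + 150\right) - 272412 = \left(-12\right) 444 - 272412 = -5328 - 272412 = -277740$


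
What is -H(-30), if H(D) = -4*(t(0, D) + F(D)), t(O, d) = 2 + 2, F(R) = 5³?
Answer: 516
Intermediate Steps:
F(R) = 125
t(O, d) = 4
H(D) = -516 (H(D) = -4*(4 + 125) = -4*129 = -516)
-H(-30) = -1*(-516) = 516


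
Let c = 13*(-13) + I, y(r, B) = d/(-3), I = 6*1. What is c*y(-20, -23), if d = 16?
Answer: 2608/3 ≈ 869.33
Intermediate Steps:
I = 6
y(r, B) = -16/3 (y(r, B) = 16/(-3) = 16*(-⅓) = -16/3)
c = -163 (c = 13*(-13) + 6 = -169 + 6 = -163)
c*y(-20, -23) = -163*(-16/3) = 2608/3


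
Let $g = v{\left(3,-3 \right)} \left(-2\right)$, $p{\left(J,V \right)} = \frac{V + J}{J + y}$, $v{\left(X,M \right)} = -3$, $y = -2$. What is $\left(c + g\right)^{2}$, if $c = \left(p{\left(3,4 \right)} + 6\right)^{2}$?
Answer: $30625$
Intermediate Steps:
$p{\left(J,V \right)} = \frac{J + V}{-2 + J}$ ($p{\left(J,V \right)} = \frac{V + J}{J - 2} = \frac{J + V}{-2 + J}$)
$g = 6$ ($g = \left(-3\right) \left(-2\right) = 6$)
$c = 169$ ($c = \left(\frac{3 + 4}{-2 + 3} + 6\right)^{2} = \left(1^{-1} \cdot 7 + 6\right)^{2} = \left(1 \cdot 7 + 6\right)^{2} = \left(7 + 6\right)^{2} = 13^{2} = 169$)
$\left(c + g\right)^{2} = \left(169 + 6\right)^{2} = 175^{2} = 30625$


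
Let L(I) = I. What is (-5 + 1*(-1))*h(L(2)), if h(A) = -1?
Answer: 6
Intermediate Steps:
(-5 + 1*(-1))*h(L(2)) = (-5 + 1*(-1))*(-1) = (-5 - 1)*(-1) = -6*(-1) = 6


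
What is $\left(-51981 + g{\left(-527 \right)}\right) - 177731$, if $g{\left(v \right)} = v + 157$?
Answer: $-230082$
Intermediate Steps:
$g{\left(v \right)} = 157 + v$
$\left(-51981 + g{\left(-527 \right)}\right) - 177731 = \left(-51981 + \left(157 - 527\right)\right) - 177731 = \left(-51981 - 370\right) - 177731 = -52351 - 177731 = -230082$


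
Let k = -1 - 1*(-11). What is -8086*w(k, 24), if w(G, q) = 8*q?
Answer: -1552512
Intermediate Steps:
k = 10 (k = -1 + 11 = 10)
-8086*w(k, 24) = -64688*24 = -8086*192 = -1552512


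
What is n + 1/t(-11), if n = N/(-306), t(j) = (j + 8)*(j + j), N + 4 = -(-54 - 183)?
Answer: -1256/1683 ≈ -0.74629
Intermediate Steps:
N = 233 (N = -4 - (-54 - 183) = -4 - 1*(-237) = -4 + 237 = 233)
t(j) = 2*j*(8 + j) (t(j) = (8 + j)*(2*j) = 2*j*(8 + j))
n = -233/306 (n = 233/(-306) = 233*(-1/306) = -233/306 ≈ -0.76144)
n + 1/t(-11) = -233/306 + 1/(2*(-11)*(8 - 11)) = -233/306 + 1/(2*(-11)*(-3)) = -233/306 + 1/66 = -1256/1683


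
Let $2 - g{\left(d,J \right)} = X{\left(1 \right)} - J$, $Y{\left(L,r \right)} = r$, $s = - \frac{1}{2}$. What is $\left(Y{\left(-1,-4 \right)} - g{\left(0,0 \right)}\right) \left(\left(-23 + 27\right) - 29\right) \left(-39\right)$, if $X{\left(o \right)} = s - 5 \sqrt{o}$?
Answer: $- \frac{22425}{2} \approx -11213.0$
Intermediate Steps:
$s = - \frac{1}{2}$ ($s = \left(-1\right) \frac{1}{2} = - \frac{1}{2} \approx -0.5$)
$X{\left(o \right)} = - \frac{1}{2} - 5 \sqrt{o}$
$g{\left(d,J \right)} = \frac{15}{2} + J$ ($g{\left(d,J \right)} = 2 - \left(\left(- \frac{1}{2} - 5 \sqrt{1}\right) - J\right) = 2 - \left(\left(- \frac{1}{2} - 5\right) - J\right) = 2 - \left(- \frac{11}{2} - J\right) = 2 + \left(\frac{11}{2} + J\right) = \frac{15}{2} + J$)
$\left(Y{\left(-1,-4 \right)} - g{\left(0,0 \right)}\right) \left(\left(-23 + 27\right) - 29\right) \left(-39\right) = \left(-4 - \left(\frac{15}{2} + 0\right)\right) \left(\left(-23 + 27\right) - 29\right) \left(-39\right) = \left(-4 - \frac{15}{2}\right) \left(4 - 29\right) \left(-39\right) = \left(-4 - \frac{15}{2}\right) \left(-25\right) \left(-39\right) = \left(- \frac{23}{2}\right) \left(-25\right) \left(-39\right) = \frac{575}{2} \left(-39\right) = - \frac{22425}{2}$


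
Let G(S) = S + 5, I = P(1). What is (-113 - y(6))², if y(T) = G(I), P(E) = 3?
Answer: 14641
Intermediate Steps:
I = 3
G(S) = 5 + S
y(T) = 8 (y(T) = 5 + 3 = 8)
(-113 - y(6))² = (-113 - 1*8)² = (-113 - 8)² = (-121)² = 14641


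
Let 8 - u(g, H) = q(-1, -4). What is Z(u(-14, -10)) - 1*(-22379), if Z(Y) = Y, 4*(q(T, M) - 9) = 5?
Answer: 89507/4 ≈ 22377.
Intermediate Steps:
q(T, M) = 41/4 (q(T, M) = 9 + (1/4)*5 = 9 + 5/4 = 41/4)
u(g, H) = -9/4 (u(g, H) = 8 - 1*41/4 = 8 - 41/4 = -9/4)
Z(u(-14, -10)) - 1*(-22379) = -9/4 - 1*(-22379) = -9/4 + 22379 = 89507/4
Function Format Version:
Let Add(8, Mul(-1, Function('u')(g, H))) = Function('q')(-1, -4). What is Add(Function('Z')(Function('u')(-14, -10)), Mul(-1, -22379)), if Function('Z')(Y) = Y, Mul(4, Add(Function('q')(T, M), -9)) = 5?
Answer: Rational(89507, 4) ≈ 22377.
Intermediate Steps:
Function('q')(T, M) = Rational(41, 4) (Function('q')(T, M) = Add(9, Mul(Rational(1, 4), 5)) = Add(9, Rational(5, 4)) = Rational(41, 4))
Function('u')(g, H) = Rational(-9, 4) (Function('u')(g, H) = Add(8, Mul(-1, Rational(41, 4))) = Add(8, Rational(-41, 4)) = Rational(-9, 4))
Add(Function('Z')(Function('u')(-14, -10)), Mul(-1, -22379)) = Add(Rational(-9, 4), Mul(-1, -22379)) = Add(Rational(-9, 4), 22379) = Rational(89507, 4)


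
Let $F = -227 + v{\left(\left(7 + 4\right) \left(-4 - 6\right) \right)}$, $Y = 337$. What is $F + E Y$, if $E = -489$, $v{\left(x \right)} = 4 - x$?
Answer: $-164906$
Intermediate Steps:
$F = -113$ ($F = -227 - \left(-4 + \left(7 + 4\right) \left(-4 - 6\right)\right) = -227 - \left(-4 + 11 \left(-10\right)\right) = -227 + \left(4 - -110\right) = -227 + \left(4 + 110\right) = -227 + 114 = -113$)
$F + E Y = -113 - 164793 = -164906$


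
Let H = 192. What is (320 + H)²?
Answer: 262144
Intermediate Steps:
(320 + H)² = (320 + 192)² = 512² = 262144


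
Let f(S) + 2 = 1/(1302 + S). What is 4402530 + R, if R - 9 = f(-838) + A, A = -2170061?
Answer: 1035868865/464 ≈ 2.2325e+6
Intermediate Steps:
f(S) = -2 + 1/(1302 + S)
R = -1006905055/464 (R = 9 + ((-2603 - 2*(-838))/(1302 - 838) - 2170061) = 9 + ((-2603 + 1676)/464 - 2170061) = 9 + ((1/464)*(-927) - 2170061) = 9 + (-927/464 - 2170061) = 9 - 1006909231/464 = -1006905055/464 ≈ -2.1701e+6)
4402530 + R = 4402530 - 1006905055/464 = 1035868865/464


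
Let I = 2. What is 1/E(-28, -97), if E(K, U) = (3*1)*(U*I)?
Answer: -1/582 ≈ -0.0017182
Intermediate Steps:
E(K, U) = 6*U (E(K, U) = (3*1)*(U*2) = 3*(2*U) = 6*U)
1/E(-28, -97) = 1/(6*(-97)) = 1/(-582) = -1/582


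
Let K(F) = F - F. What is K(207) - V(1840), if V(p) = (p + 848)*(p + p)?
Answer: -9891840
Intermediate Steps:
V(p) = 2*p*(848 + p) (V(p) = (848 + p)*(2*p) = 2*p*(848 + p))
K(F) = 0
K(207) - V(1840) = 0 - 2*1840*(848 + 1840) = 0 - 2*1840*2688 = 0 - 1*9891840 = 0 - 9891840 = -9891840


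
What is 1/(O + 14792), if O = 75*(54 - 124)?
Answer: 1/9542 ≈ 0.00010480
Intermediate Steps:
O = -5250 (O = 75*(-70) = -5250)
1/(O + 14792) = 1/(-5250 + 14792) = 1/9542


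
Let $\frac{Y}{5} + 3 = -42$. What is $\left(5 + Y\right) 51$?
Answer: $-11220$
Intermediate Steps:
$Y = -225$ ($Y = -15 + 5 \left(-42\right) = -15 - 210 = -225$)
$\left(5 + Y\right) 51 = \left(5 - 225\right) 51 = \left(-220\right) 51 = -11220$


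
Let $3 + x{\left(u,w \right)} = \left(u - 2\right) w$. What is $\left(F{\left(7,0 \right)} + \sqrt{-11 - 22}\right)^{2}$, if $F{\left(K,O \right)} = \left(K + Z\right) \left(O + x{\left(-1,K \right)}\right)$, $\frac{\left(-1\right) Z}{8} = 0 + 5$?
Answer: $\left(792 + i \sqrt{33}\right)^{2} \approx 6.2723 \cdot 10^{5} + 9099.0 i$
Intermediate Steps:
$x{\left(u,w \right)} = -3 + w \left(-2 + u\right)$ ($x{\left(u,w \right)} = -3 + \left(u - 2\right) w = -3 + \left(-2 + u\right) w = -3 + w \left(-2 + u\right)$)
$Z = -40$ ($Z = - 8 \left(0 + 5\right) = \left(-8\right) 5 = -40$)
$F{\left(K,O \right)} = \left(-40 + K\right) \left(-3 + O - 3 K\right)$ ($F{\left(K,O \right)} = \left(K - 40\right) \left(O - \left(3 + 3 K\right)\right) = \left(-40 + K\right) \left(O - \left(3 + 3 K\right)\right) = \left(-40 + K\right) \left(-3 + O - 3 K\right)$)
$\left(F{\left(7,0 \right)} + \sqrt{-11 - 22}\right)^{2} = \left(\left(120 - 0 - 3 \cdot 7^{2} + 117 \cdot 7 + 7 \cdot 0\right) + \sqrt{-11 - 22}\right)^{2} = \left(\left(120 + 0 - 147 + 819 + 0\right) + \sqrt{-33}\right)^{2} = \left(\left(120 + 0 - 147 + 819 + 0\right) + i \sqrt{33}\right)^{2} = \left(792 + i \sqrt{33}\right)^{2}$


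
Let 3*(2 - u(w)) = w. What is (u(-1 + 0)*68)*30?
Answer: 4760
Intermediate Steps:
u(w) = 2 - w/3
(u(-1 + 0)*68)*30 = ((2 - (-1 + 0)/3)*68)*30 = ((2 - 1/3*(-1))*68)*30 = ((2 + 1/3)*68)*30 = ((7/3)*68)*30 = (476/3)*30 = 4760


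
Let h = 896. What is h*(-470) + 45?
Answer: -421075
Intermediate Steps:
h*(-470) + 45 = 896*(-470) + 45 = -421120 + 45 = -421075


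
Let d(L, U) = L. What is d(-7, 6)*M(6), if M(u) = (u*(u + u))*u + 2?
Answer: -3038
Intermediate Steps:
M(u) = 2 + 2*u³ (M(u) = (u*(2*u))*u + 2 = (2*u²)*u + 2 = 2*u³ + 2 = 2 + 2*u³)
d(-7, 6)*M(6) = -7*(2 + 2*6³) = -7*(2 + 2*216) = -7*(2 + 432) = -7*434 = -3038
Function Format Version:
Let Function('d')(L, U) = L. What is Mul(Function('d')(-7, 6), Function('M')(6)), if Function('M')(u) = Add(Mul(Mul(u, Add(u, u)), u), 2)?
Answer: -3038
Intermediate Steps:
Function('M')(u) = Add(2, Mul(2, Pow(u, 3))) (Function('M')(u) = Add(Mul(Mul(u, Mul(2, u)), u), 2) = Add(Mul(Mul(2, Pow(u, 2)), u), 2) = Add(Mul(2, Pow(u, 3)), 2) = Add(2, Mul(2, Pow(u, 3))))
Mul(Function('d')(-7, 6), Function('M')(6)) = Mul(-7, Add(2, Mul(2, Pow(6, 3)))) = Mul(-7, Add(2, Mul(2, 216))) = Mul(-7, Add(2, 432)) = Mul(-7, 434) = -3038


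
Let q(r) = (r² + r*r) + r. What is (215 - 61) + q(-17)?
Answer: 715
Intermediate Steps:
q(r) = r + 2*r² (q(r) = (r² + r²) + r = 2*r² + r = r + 2*r²)
(215 - 61) + q(-17) = (215 - 61) - 17*(1 + 2*(-17)) = 154 - 17*(1 - 34) = 154 - 17*(-33) = 154 + 561 = 715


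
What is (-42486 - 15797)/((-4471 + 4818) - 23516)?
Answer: 58283/23169 ≈ 2.5156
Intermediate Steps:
(-42486 - 15797)/((-4471 + 4818) - 23516) = -58283/(347 - 23516) = -58283/(-23169) = -58283*(-1/23169) = 58283/23169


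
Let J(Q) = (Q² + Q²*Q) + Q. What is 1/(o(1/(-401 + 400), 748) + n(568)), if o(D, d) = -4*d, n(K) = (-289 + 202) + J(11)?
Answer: -1/1616 ≈ -0.00061881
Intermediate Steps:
J(Q) = Q + Q² + Q³ (J(Q) = (Q² + Q³) + Q = Q + Q² + Q³)
n(K) = 1376 (n(K) = (-289 + 202) + 11*(1 + 11 + 11²) = -87 + 11*(1 + 11 + 121) = -87 + 11*133 = -87 + 1463 = 1376)
1/(o(1/(-401 + 400), 748) + n(568)) = 1/(-4*748 + 1376) = 1/(-2992 + 1376) = 1/(-1616) = -1/1616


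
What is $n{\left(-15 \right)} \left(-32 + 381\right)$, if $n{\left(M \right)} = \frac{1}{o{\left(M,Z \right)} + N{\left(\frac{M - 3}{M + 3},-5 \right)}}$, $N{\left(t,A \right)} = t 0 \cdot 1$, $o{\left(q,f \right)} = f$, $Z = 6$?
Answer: $\frac{349}{6} \approx 58.167$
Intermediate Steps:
$N{\left(t,A \right)} = 0$ ($N{\left(t,A \right)} = 0 \cdot 1 = 0$)
$n{\left(M \right)} = \frac{1}{6}$ ($n{\left(M \right)} = \frac{1}{6 + 0} = \frac{1}{6}$)
$n{\left(-15 \right)} \left(-32 + 381\right) = \frac{-32 + 381}{6} = \frac{1}{6} \cdot 349 = \frac{349}{6}$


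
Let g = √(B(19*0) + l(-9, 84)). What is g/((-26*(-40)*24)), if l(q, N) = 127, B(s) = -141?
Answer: I*√14/24960 ≈ 0.00014991*I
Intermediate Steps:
g = I*√14 (g = √(-141 + 127) = √(-14) = I*√14 ≈ 3.7417*I)
g/((-26*(-40)*24)) = (I*√14)/((-26*(-40)*24)) = (I*√14)/((1040*24)) = (I*√14)/24960 = (I*√14)*(1/24960) = I*√14/24960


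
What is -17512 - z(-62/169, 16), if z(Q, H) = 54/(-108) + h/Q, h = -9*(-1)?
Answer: -542096/31 ≈ -17487.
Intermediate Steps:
h = 9
z(Q, H) = -1/2 + 9/Q (z(Q, H) = 54/(-108) + 9/Q = 54*(-1/108) + 9/Q = -1/2 + 9/Q)
-17512 - z(-62/169, 16) = -17512 - (18 - (-62)/169)/(2*((-62/169))) = -17512 - (18 - (-62)/169)/(2*((-62*1/169))) = -17512 - (18 - 1*(-62/169))/(2*(-62/169)) = -17512 - (-169)*(18 + 62/169)/(2*62) = -17512 - (-169)*3104/(2*62*169) = -17512 - 1*(-776/31) = -17512 + 776/31 = -542096/31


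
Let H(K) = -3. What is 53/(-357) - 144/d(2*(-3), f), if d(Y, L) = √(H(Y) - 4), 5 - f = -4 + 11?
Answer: -53/357 + 144*I*√7/7 ≈ -0.14846 + 54.427*I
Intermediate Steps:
f = -2 (f = 5 - (-4 + 11) = 5 - 1*7 = 5 - 7 = -2)
d(Y, L) = I*√7 (d(Y, L) = √(-3 - 4) = √(-7) = I*√7)
53/(-357) - 144/d(2*(-3), f) = 53/(-357) - 144*(-I*√7/7) = 53*(-1/357) - (-144)*I*√7/7 = -53/357 + 144*I*√7/7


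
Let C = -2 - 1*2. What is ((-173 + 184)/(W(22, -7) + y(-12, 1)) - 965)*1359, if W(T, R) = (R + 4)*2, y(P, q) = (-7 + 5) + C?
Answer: -5250723/4 ≈ -1.3127e+6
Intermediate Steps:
C = -4 (C = -2 - 2 = -4)
y(P, q) = -6 (y(P, q) = (-7 + 5) - 4 = -2 - 4 = -6)
W(T, R) = 8 + 2*R (W(T, R) = (4 + R)*2 = 8 + 2*R)
((-173 + 184)/(W(22, -7) + y(-12, 1)) - 965)*1359 = ((-173 + 184)/((8 + 2*(-7)) - 6) - 965)*1359 = (11/((8 - 14) - 6) - 965)*1359 = (11/(-6 - 6) - 965)*1359 = (11/(-12) - 965)*1359 = (11*(-1/12) - 965)*1359 = (-11/12 - 965)*1359 = -11591/12*1359 = -5250723/4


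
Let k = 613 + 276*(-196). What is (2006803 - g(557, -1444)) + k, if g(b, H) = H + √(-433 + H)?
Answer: 1954764 - I*√1877 ≈ 1.9548e+6 - 43.324*I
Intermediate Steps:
k = -53483 (k = 613 - 54096 = -53483)
(2006803 - g(557, -1444)) + k = (2006803 - (-1444 + √(-433 - 1444))) - 53483 = (2006803 - (-1444 + √(-1877))) - 53483 = (2006803 - (-1444 + I*√1877)) - 53483 = (2006803 + (1444 - I*√1877)) - 53483 = (2008247 - I*√1877) - 53483 = 1954764 - I*√1877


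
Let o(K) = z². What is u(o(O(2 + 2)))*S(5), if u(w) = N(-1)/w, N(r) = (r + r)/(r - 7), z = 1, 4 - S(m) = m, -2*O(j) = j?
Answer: -¼ ≈ -0.25000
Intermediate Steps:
O(j) = -j/2
S(m) = 4 - m
o(K) = 1 (o(K) = 1² = 1)
N(r) = 2*r/(-7 + r) (N(r) = (2*r)/(-7 + r) = 2*r/(-7 + r))
u(w) = 1/(4*w) (u(w) = (2*(-1)/(-7 - 1))/w = (2*(-1)/(-8))/w = (2*(-1)*(-⅛))/w = 1/(4*w))
u(o(O(2 + 2)))*S(5) = ((¼)/1)*(4 - 1*5) = ((¼)*1)*(4 - 5) = (¼)*(-1) = -¼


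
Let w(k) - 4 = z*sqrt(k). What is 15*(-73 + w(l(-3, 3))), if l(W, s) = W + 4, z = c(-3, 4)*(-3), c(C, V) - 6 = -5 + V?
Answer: -1260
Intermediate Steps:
c(C, V) = 1 + V (c(C, V) = 6 + (-5 + V) = 1 + V)
z = -15 (z = (1 + 4)*(-3) = 5*(-3) = -15)
l(W, s) = 4 + W
w(k) = 4 - 15*sqrt(k)
15*(-73 + w(l(-3, 3))) = 15*(-73 + (4 - 15*sqrt(4 - 3))) = 15*(-73 + (4 - 15*sqrt(1))) = 15*(-73 + (4 - 15*1)) = 15*(-73 + (4 - 15)) = 15*(-73 - 11) = 15*(-84) = -1260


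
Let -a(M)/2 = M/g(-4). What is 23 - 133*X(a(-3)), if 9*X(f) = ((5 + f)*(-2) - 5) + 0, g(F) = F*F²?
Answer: 11611/48 ≈ 241.90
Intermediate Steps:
g(F) = F³
a(M) = M/32 (a(M) = -2*M/((-4)³) = -2*M/(-64) = -2*M*(-1)/64 = -(-1)*M/32 = M/32)
X(f) = -5/3 - 2*f/9 (X(f) = (((5 + f)*(-2) - 5) + 0)/9 = (((-10 - 2*f) - 5) + 0)/9 = ((-15 - 2*f) + 0)/9 = (-15 - 2*f)/9 = -5/3 - 2*f/9)
23 - 133*X(a(-3)) = 23 - 133*(-5/3 - (-3)/144) = 23 - 133*(-5/3 - 2/9*(-3/32)) = 23 - 133*(-5/3 + 1/48) = 23 - 133*(-79/48) = 23 + 10507/48 = 11611/48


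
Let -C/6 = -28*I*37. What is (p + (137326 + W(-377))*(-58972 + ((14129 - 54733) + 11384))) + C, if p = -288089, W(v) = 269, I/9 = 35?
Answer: -12133108289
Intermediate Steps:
I = 315 (I = 9*35 = 315)
C = 1958040 (C = -6*(-28*315)*37 = -(-52920)*37 = -6*(-326340) = 1958040)
(p + (137326 + W(-377))*(-58972 + ((14129 - 54733) + 11384))) + C = (-288089 + (137326 + 269)*(-58972 + ((14129 - 54733) + 11384))) + 1958040 = (-288089 + 137595*(-58972 + (-40604 + 11384))) + 1958040 = (-288089 + 137595*(-58972 - 29220)) + 1958040 = (-288089 + 137595*(-88192)) + 1958040 = (-288089 - 12134778240) + 1958040 = -12135066329 + 1958040 = -12133108289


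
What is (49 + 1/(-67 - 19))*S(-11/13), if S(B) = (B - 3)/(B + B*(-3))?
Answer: -9575/86 ≈ -111.34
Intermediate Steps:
S(B) = -(-3 + B)/(2*B) (S(B) = (-3 + B)/(B - 3*B) = (-3 + B)/((-2*B)) = (-3 + B)*(-1/(2*B)) = -(-3 + B)/(2*B))
(49 + 1/(-67 - 19))*S(-11/13) = (49 + 1/(-67 - 19))*((3 - (-11)/13)/(2*((-11/13)))) = (49 + 1/(-86))*((3 - (-11)/13)/(2*((-11*1/13)))) = (49 - 1/86)*((3 - 1*(-11/13))/(2*(-11/13))) = 4213*((½)*(-13/11)*(3 + 11/13))/86 = 4213*((½)*(-13/11)*(50/13))/86 = (4213/86)*(-25/11) = -9575/86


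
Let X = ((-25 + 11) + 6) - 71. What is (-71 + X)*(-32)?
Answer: 4800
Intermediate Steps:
X = -79 (X = (-14 + 6) - 71 = -8 - 71 = -79)
(-71 + X)*(-32) = (-71 - 79)*(-32) = -150*(-32) = 4800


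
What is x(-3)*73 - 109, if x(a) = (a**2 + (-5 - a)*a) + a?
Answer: 767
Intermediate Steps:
x(a) = a + a**2 + a*(-5 - a) (x(a) = (a**2 + a*(-5 - a)) + a = a + a**2 + a*(-5 - a))
x(-3)*73 - 109 = -4*(-3)*73 - 109 = 12*73 - 109 = 876 - 109 = 767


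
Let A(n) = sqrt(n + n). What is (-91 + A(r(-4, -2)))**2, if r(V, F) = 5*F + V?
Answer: 8253 - 364*I*sqrt(7) ≈ 8253.0 - 963.05*I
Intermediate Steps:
r(V, F) = V + 5*F
A(n) = sqrt(2)*sqrt(n) (A(n) = sqrt(2*n) = sqrt(2)*sqrt(n))
(-91 + A(r(-4, -2)))**2 = (-91 + sqrt(2)*sqrt(-4 + 5*(-2)))**2 = (-91 + sqrt(2)*sqrt(-4 - 10))**2 = (-91 + sqrt(2)*sqrt(-14))**2 = (-91 + sqrt(2)*(I*sqrt(14)))**2 = (-91 + 2*I*sqrt(7))**2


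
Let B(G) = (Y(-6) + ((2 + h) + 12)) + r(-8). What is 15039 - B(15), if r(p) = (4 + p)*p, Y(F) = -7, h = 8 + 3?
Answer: 14989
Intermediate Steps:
h = 11
r(p) = p*(4 + p)
B(G) = 50 (B(G) = (-7 + ((2 + 11) + 12)) - 8*(4 - 8) = (-7 + (13 + 12)) - 8*(-4) = (-7 + 25) + 32 = 18 + 32 = 50)
15039 - B(15) = 15039 - 1*50 = 15039 - 50 = 14989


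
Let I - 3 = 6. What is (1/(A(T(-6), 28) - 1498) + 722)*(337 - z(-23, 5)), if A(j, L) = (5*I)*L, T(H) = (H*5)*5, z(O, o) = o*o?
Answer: 26806260/119 ≈ 2.2526e+5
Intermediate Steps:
I = 9 (I = 3 + 6 = 9)
z(O, o) = o**2
T(H) = 25*H (T(H) = (5*H)*5 = 25*H)
A(j, L) = 45*L (A(j, L) = (5*9)*L = 45*L)
(1/(A(T(-6), 28) - 1498) + 722)*(337 - z(-23, 5)) = (1/(45*28 - 1498) + 722)*(337 - 1*5**2) = (1/(1260 - 1498) + 722)*(337 - 1*25) = (1/(-238) + 722)*(337 - 25) = (-1/238 + 722)*312 = (171835/238)*312 = 26806260/119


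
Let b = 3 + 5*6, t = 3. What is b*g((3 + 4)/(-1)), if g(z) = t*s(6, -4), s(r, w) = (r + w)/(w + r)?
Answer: 99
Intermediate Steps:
s(r, w) = 1 (s(r, w) = (r + w)/(r + w) = 1)
b = 33 (b = 3 + 30 = 33)
g(z) = 3 (g(z) = 3*1 = 3)
b*g((3 + 4)/(-1)) = 33*3 = 99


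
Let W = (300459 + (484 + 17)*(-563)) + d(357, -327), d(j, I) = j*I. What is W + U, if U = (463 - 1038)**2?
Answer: 232282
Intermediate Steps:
d(j, I) = I*j
U = 330625 (U = (-575)**2 = 330625)
W = -98343 (W = (300459 + (484 + 17)*(-563)) - 327*357 = (300459 + 501*(-563)) - 116739 = (300459 - 282063) - 116739 = 18396 - 116739 = -98343)
W + U = -98343 + 330625 = 232282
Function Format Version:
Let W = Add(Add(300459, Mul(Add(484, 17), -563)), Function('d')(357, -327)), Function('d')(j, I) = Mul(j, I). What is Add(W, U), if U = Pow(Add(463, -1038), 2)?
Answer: 232282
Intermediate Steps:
Function('d')(j, I) = Mul(I, j)
U = 330625 (U = Pow(-575, 2) = 330625)
W = -98343 (W = Add(Add(300459, Mul(Add(484, 17), -563)), Mul(-327, 357)) = Add(Add(300459, Mul(501, -563)), -116739) = Add(Add(300459, -282063), -116739) = Add(18396, -116739) = -98343)
Add(W, U) = Add(-98343, 330625) = 232282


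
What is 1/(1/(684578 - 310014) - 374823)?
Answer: -374564/140395202171 ≈ -2.6679e-6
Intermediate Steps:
1/(1/(684578 - 310014) - 374823) = 1/(1/374564 - 374823) = 1/(-140395202171/374564) = -374564/140395202171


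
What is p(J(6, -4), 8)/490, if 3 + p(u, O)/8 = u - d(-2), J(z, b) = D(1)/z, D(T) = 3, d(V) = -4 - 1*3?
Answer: 18/245 ≈ 0.073469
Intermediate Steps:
d(V) = -7 (d(V) = -4 - 3 = -7)
J(z, b) = 3/z
p(u, O) = 32 + 8*u (p(u, O) = -24 + 8*(u - 1*(-7)) = -24 + 8*(u + 7) = -24 + 8*(7 + u) = -24 + (56 + 8*u) = 32 + 8*u)
p(J(6, -4), 8)/490 = (32 + 8*(3/6))/490 = (32 + 8*(3*(⅙)))*(1/490) = (32 + 8*(½))*(1/490) = (32 + 4)*(1/490) = 36*(1/490) = 18/245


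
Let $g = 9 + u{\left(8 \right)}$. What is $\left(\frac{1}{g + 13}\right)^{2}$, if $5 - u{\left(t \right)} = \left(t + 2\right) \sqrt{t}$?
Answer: $\frac{1}{\left(-27 + 20 \sqrt{2}\right)^{2}} \approx 0.6063$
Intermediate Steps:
$u{\left(t \right)} = 5 - \sqrt{t} \left(2 + t\right)$ ($u{\left(t \right)} = 5 - \left(t + 2\right) \sqrt{t} = 5 - \left(2 + t\right) \sqrt{t} = 5 - \sqrt{t} \left(2 + t\right)$)
$g = 14 - 20 \sqrt{2}$ ($g = 9 - \left(-5 + 8^{\frac{3}{2}} + 4 \sqrt{2}\right) = 9 - \left(-5 + 16 \sqrt{2} + 2 \cdot 2 \sqrt{2}\right) = 9 - \left(-5 + 20 \sqrt{2}\right) = 9 + \left(5 - 20 \sqrt{2}\right) = 14 - 20 \sqrt{2} \approx -14.284$)
$\left(\frac{1}{g + 13}\right)^{2} = \left(\frac{1}{\left(14 - 20 \sqrt{2}\right) + 13}\right)^{2} = \left(\frac{1}{27 - 20 \sqrt{2}}\right)^{2} = \frac{1}{\left(27 - 20 \sqrt{2}\right)^{2}}$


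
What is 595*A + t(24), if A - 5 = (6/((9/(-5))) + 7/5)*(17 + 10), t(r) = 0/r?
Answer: -28084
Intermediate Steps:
t(r) = 0
A = -236/5 (A = 5 + (6/((9/(-5))) + 7/5)*(17 + 10) = 5 + (6/((9*(-⅕))) + 7*(⅕))*27 = 5 + (6/(-9/5) + 7/5)*27 = 5 + (6*(-5/9) + 7/5)*27 = 5 + (-10/3 + 7/5)*27 = 5 - 29/15*27 = 5 - 261/5 = -236/5 ≈ -47.200)
595*A + t(24) = 595*(-236/5) + 0 = -28084 + 0 = -28084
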